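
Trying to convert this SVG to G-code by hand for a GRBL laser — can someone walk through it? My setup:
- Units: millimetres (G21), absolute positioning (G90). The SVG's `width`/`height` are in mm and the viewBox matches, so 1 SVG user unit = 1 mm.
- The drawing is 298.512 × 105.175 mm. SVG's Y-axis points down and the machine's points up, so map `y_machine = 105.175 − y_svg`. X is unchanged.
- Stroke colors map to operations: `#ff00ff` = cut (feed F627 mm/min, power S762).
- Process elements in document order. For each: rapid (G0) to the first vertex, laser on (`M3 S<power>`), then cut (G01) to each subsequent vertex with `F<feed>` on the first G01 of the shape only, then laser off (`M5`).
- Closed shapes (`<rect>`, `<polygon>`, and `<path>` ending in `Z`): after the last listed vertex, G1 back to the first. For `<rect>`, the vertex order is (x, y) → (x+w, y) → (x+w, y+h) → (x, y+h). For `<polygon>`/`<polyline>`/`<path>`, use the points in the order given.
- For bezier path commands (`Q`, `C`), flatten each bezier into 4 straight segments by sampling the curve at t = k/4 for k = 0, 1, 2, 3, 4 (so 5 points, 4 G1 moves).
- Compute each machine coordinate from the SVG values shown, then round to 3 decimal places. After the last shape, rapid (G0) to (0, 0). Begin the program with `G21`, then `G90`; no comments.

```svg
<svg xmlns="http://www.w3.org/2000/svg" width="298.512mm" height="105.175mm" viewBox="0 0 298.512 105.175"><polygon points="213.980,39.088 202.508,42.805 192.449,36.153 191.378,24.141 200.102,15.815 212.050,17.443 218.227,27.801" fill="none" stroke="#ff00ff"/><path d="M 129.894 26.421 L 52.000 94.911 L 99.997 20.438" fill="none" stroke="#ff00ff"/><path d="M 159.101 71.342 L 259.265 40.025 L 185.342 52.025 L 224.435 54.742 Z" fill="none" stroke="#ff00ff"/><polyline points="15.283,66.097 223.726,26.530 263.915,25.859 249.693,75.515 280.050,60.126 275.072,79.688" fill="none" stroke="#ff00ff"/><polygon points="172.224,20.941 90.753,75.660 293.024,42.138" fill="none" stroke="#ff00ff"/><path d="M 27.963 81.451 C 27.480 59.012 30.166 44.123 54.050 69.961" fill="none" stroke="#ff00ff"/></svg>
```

G21
G90
G0 X213.980 Y66.087
M3 S762
G01 X202.508 Y62.370 F627
G01 X192.449 Y69.022
G01 X191.378 Y81.034
G01 X200.102 Y89.360
G01 X212.050 Y87.732
G01 X218.227 Y77.374
G01 X213.980 Y66.087
M5
G0 X129.894 Y78.754
M3 S762
G01 X52.000 Y10.264 F627
G01 X99.997 Y84.737
M5
G0 X159.101 Y33.833
M3 S762
G01 X259.265 Y65.150 F627
G01 X185.342 Y53.150
G01 X224.435 Y50.433
G01 X159.101 Y33.833
M5
G0 X15.283 Y39.078
M3 S762
G01 X223.726 Y78.645 F627
G01 X263.915 Y79.316
G01 X249.693 Y29.660
G01 X280.050 Y45.049
G01 X275.072 Y25.487
M5
G0 X172.224 Y84.234
M3 S762
G01 X90.753 Y29.515 F627
G01 X293.024 Y63.037
G01 X172.224 Y84.234
M5
G0 X27.963 Y23.724
M3 S762
G01 X28.477 Y38.619 F627
G01 X31.869 Y47.573
G01 X39.830 Y47.475
G01 X54.050 Y35.214
M5
G0 X0.000 Y0.000

viewBox `0 0 298.512 105.175` with mm width/height → 1 unit = 1 mm. Flip: y_m = 105.175 − y_svg.

**Shape 1** — `<polygon>` regular polygon, stroke `#ff00ff` → cut (S762, F627). Machine vertices: (213.980,66.087) → (202.508,62.370) → (192.449,69.022) → (191.378,81.034) → (200.102,89.360) → (212.050,87.732) → (218.227,77.374) → (213.980,66.087). Closed: final G1 returns to the first vertex.

**Shape 2** — `<path>` open polyline, stroke `#ff00ff` → cut (S762, F627). Machine vertices: (129.894,78.754) → (52.000,10.264) → (99.997,84.737). Open path.

**Shape 3** — `<path>` closed polygon, stroke `#ff00ff` → cut (S762, F627). Machine vertices: (159.101,33.833) → (259.265,65.150) → (185.342,53.150) → (224.435,50.433) → (159.101,33.833). Closed: final G1 returns to the first vertex.

**Shape 4** — `<polyline>` open polyline, stroke `#ff00ff` → cut (S762, F627). Machine vertices: (15.283,39.078) → (223.726,78.645) → (263.915,79.316) → (249.693,29.660) → (280.050,45.049) → (275.072,25.487). Open path.

**Shape 5** — `<polygon>` closed polygon, stroke `#ff00ff` → cut (S762, F627). Machine vertices: (172.224,84.234) → (90.753,29.515) → (293.024,63.037) → (172.224,84.234). Closed: final G1 returns to the first vertex.

**Shape 6** — `<path>` cubic bezier, stroke `#ff00ff` → cut (S762, F627). Control points (SVG): P0=(27.963,81.451), P1=(27.480,59.012), P2=(30.166,44.123), P3=(54.050,69.961); sampled at t=k/4. Machine vertices: (27.963,23.724) → (28.477,38.619) → (31.869,47.573) → (39.830,47.475) → (54.050,35.214). Open path.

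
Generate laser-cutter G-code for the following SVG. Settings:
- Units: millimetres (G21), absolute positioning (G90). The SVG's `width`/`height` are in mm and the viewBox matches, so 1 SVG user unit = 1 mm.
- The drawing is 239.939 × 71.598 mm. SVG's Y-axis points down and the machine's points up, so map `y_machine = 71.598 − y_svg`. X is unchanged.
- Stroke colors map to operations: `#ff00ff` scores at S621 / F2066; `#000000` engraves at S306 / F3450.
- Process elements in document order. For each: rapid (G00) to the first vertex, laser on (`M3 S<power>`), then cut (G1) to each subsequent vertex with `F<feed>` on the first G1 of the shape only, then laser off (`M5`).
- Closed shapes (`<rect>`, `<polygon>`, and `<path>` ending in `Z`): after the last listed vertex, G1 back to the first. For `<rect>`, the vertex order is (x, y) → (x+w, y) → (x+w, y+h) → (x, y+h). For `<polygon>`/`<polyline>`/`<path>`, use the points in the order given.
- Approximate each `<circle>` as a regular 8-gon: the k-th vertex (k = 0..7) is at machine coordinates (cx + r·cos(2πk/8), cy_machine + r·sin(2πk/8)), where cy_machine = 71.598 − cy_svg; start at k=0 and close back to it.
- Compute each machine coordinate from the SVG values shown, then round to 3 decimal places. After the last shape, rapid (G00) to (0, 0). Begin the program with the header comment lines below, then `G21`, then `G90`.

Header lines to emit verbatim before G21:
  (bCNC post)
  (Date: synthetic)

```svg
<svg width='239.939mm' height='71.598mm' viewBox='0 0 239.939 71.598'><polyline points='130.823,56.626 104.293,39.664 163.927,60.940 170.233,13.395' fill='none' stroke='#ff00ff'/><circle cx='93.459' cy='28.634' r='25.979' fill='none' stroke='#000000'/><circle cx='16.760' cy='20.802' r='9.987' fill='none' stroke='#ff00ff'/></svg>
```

(bCNC post)
(Date: synthetic)
G21
G90
G00 X130.823 Y14.972
M3 S621
G1 X104.293 Y31.934 F2066
G1 X163.927 Y10.658
G1 X170.233 Y58.203
M5
G00 X119.438 Y42.964
M3 S306
G1 X111.829 Y61.334 F3450
G1 X93.459 Y68.943
G1 X75.089 Y61.334
G1 X67.480 Y42.964
G1 X75.089 Y24.594
G1 X93.459 Y16.985
G1 X111.829 Y24.594
G1 X119.438 Y42.964
M5
G00 X26.747 Y50.796
M3 S621
G1 X23.822 Y57.858 F2066
G1 X16.760 Y60.783
G1 X9.698 Y57.858
G1 X6.773 Y50.796
G1 X9.698 Y43.734
G1 X16.760 Y40.809
G1 X23.822 Y43.734
G1 X26.747 Y50.796
M5
G00 X0.000 Y0.000

viewBox `0 0 239.939 71.598` with mm width/height → 1 unit = 1 mm. Flip: y_m = 71.598 − y_svg.

**Shape 1** — `<polyline>` open polyline, stroke `#ff00ff` → score (S621, F2066). Machine vertices: (130.823,14.972) → (104.293,31.934) → (163.927,10.658) → (170.233,58.203). Open path.

**Shape 2** — `<circle>` circle, stroke `#000000` → engrave (S306, F3450). Machine vertices: (119.438,42.964) → (111.829,61.334) → (93.459,68.943) → (75.089,61.334) → (67.480,42.964) → (75.089,24.594) → (93.459,16.985) → (111.829,24.594) → (119.438,42.964). Closed: final G1 returns to the first vertex.

**Shape 3** — `<circle>` circle, stroke `#ff00ff` → score (S621, F2066). Machine vertices: (26.747,50.796) → (23.822,57.858) → (16.760,60.783) → (9.698,57.858) → (6.773,50.796) → (9.698,43.734) → (16.760,40.809) → (23.822,43.734) → (26.747,50.796). Closed: final G1 returns to the first vertex.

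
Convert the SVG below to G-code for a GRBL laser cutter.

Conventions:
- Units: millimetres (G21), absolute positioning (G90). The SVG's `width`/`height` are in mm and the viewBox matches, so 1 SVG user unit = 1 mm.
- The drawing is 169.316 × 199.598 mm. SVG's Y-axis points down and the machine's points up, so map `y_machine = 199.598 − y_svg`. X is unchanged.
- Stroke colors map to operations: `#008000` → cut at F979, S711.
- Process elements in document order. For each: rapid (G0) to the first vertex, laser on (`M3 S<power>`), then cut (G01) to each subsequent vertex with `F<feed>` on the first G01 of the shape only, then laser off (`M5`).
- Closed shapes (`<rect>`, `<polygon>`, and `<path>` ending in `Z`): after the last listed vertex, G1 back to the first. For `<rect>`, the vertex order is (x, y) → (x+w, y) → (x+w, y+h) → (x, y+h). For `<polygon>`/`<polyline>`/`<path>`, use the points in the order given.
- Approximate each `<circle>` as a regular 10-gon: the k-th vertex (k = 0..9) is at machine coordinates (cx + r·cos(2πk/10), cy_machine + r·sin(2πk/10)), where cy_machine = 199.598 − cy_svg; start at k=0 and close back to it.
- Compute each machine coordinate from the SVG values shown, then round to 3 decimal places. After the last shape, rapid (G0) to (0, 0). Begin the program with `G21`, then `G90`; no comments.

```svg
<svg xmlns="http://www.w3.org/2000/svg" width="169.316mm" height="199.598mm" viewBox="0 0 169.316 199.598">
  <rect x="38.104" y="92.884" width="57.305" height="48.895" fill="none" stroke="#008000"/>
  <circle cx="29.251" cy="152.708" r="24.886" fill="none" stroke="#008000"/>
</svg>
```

G21
G90
G0 X38.104 Y106.714
M3 S711
G01 X95.409 Y106.714 F979
G01 X95.409 Y57.819
G01 X38.104 Y57.819
G01 X38.104 Y106.714
M5
G0 X54.137 Y46.890
M3 S711
G01 X49.384 Y61.518 F979
G01 X36.941 Y70.558
G01 X21.561 Y70.558
G01 X9.118 Y61.518
G01 X4.365 Y46.890
G01 X9.118 Y32.262
G01 X21.561 Y23.222
G01 X36.941 Y23.222
G01 X49.384 Y32.262
G01 X54.137 Y46.890
M5
G0 X0.000 Y0.000

viewBox `0 0 169.316 199.598` with mm width/height → 1 unit = 1 mm. Flip: y_m = 199.598 − y_svg.

**Shape 1** — `<rect>` rectangle, stroke `#008000` → cut (S711, F979). Machine vertices: (38.104,106.714) → (95.409,106.714) → (95.409,57.819) → (38.104,57.819) → (38.104,106.714). Closed: final G1 returns to the first vertex.

**Shape 2** — `<circle>` circle, stroke `#008000` → cut (S711, F979). Machine vertices: (54.137,46.890) → (49.384,61.518) → (36.941,70.558) → (21.561,70.558) → (9.118,61.518) → (4.365,46.890) → (9.118,32.262) → (21.561,23.222) → (36.941,23.222) → (49.384,32.262) → (54.137,46.890). Closed: final G1 returns to the first vertex.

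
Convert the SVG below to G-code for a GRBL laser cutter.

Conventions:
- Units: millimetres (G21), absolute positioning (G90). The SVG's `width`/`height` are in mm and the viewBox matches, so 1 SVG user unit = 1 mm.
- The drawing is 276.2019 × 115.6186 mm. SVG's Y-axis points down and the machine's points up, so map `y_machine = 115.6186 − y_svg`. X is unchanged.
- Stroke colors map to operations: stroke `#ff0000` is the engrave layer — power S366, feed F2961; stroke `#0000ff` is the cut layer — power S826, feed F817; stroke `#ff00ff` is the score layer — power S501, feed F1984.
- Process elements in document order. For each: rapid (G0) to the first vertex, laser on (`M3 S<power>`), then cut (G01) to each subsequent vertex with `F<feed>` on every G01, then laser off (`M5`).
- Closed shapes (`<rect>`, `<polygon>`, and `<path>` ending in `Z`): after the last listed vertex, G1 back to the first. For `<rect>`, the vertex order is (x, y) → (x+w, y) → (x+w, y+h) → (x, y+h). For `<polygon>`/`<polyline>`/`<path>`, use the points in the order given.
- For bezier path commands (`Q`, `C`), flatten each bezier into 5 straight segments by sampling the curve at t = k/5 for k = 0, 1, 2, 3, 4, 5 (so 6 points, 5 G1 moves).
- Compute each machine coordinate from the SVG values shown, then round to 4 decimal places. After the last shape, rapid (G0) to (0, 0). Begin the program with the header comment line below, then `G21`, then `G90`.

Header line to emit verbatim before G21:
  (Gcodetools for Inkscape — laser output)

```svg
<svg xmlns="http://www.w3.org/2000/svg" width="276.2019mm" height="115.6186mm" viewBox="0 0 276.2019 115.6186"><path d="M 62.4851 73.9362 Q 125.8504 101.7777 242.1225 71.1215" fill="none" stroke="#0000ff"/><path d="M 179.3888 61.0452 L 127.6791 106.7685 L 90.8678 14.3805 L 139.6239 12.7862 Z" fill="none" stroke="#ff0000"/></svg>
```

Since the viewBox matches the mm dimensions, user units are millimetres directly. The only transform is the Y-flip y_m = 115.6186 − y_svg.

Shape 1 is a quadratic bezier drawn with `<path>`. Its stroke #0000ff means cut at S826, F817. After flipping Y the toolpath is (62.4851,41.6824) → (89.9475,32.8857) → (121.6424,28.7688) → (157.5699,29.3318) → (197.7299,34.5745) → (242.1225,44.4971).

Shape 2 is a closed polygon drawn with `<path>`. Its stroke #ff0000 means engrave at S366, F2961. After flipping Y the toolpath is (179.3888,54.5734) → (127.6791,8.8501) → (90.8678,101.2381) → (139.6239,102.8324) → (179.3888,54.5734), returning to the start.

(Gcodetools for Inkscape — laser output)
G21
G90
G0 X62.4851 Y41.6824
M3 S826
G01 X89.9475 Y32.8857 F817
G01 X121.6424 Y28.7688 F817
G01 X157.5699 Y29.3318 F817
G01 X197.7299 Y34.5745 F817
G01 X242.1225 Y44.4971 F817
M5
G0 X179.3888 Y54.5734
M3 S366
G01 X127.6791 Y8.8501 F2961
G01 X90.8678 Y101.2381 F2961
G01 X139.6239 Y102.8324 F2961
G01 X179.3888 Y54.5734 F2961
M5
G0 X0.0000 Y0.0000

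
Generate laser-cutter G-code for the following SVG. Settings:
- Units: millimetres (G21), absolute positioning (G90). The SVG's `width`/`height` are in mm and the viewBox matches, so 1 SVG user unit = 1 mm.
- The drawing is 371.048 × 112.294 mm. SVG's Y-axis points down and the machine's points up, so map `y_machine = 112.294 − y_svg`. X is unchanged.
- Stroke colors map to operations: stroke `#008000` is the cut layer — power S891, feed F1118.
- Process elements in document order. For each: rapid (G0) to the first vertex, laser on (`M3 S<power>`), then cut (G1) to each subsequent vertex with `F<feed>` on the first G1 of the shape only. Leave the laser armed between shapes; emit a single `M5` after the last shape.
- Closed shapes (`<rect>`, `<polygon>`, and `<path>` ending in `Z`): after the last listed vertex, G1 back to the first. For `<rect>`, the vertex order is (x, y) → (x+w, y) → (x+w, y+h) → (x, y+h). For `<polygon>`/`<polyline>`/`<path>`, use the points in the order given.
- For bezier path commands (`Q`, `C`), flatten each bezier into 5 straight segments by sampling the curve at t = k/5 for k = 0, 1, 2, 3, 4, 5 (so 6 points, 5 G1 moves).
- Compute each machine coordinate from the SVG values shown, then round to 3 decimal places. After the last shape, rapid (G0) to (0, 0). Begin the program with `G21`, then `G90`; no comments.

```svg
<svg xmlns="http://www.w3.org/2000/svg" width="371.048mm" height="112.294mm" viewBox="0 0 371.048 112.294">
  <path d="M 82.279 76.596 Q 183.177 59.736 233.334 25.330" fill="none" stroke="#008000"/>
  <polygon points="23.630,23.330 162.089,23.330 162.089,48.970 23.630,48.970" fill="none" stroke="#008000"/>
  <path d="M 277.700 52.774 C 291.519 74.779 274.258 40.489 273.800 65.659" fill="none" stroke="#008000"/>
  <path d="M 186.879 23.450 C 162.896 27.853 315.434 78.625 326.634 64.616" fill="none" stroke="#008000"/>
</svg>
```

1 u = 1 mm; y_m = 112.294 − y.

[1] `<path>` quadratic bezier, #008000→cut S891 F1118: (82.279,35.698) → (120.609,43.144) → (154.879,51.993) → (185.090,62.247) → (211.242,73.903) → (233.334,86.964)

[2] `<polygon>` rectangle, #008000→cut S891 F1118: (23.630,88.964) → (162.089,88.964) → (162.089,63.324) → (23.630,63.324) → (23.630,88.964) (closed)

[3] `<path>` cubic bezier, #008000→cut S891 F1118: (277.700,59.520) → (282.645,52.146) → (282.429,52.727) → (279.351,55.707) → (275.708,55.528) → (273.800,46.635)

[4] `<path>` cubic bezier, #008000→cut S891 F1118: (186.879,88.844) → (191.129,81.527) → (222.487,68.417) → (265.695,54.848) → (305.496,46.157) → (326.634,47.678)

G21
G90
G0 X82.279 Y35.698
M3 S891
G1 X120.609 Y43.144 F1118
G1 X154.879 Y51.993
G1 X185.090 Y62.247
G1 X211.242 Y73.903
G1 X233.334 Y86.964
G0 X23.630 Y88.964
M3 S891
G1 X162.089 Y88.964 F1118
G1 X162.089 Y63.324
G1 X23.630 Y63.324
G1 X23.630 Y88.964
G0 X277.700 Y59.520
M3 S891
G1 X282.645 Y52.146 F1118
G1 X282.429 Y52.727
G1 X279.351 Y55.707
G1 X275.708 Y55.528
G1 X273.800 Y46.635
G0 X186.879 Y88.844
M3 S891
G1 X191.129 Y81.527 F1118
G1 X222.487 Y68.417
G1 X265.695 Y54.848
G1 X305.496 Y46.157
G1 X326.634 Y47.678
M5
G0 X0.000 Y0.000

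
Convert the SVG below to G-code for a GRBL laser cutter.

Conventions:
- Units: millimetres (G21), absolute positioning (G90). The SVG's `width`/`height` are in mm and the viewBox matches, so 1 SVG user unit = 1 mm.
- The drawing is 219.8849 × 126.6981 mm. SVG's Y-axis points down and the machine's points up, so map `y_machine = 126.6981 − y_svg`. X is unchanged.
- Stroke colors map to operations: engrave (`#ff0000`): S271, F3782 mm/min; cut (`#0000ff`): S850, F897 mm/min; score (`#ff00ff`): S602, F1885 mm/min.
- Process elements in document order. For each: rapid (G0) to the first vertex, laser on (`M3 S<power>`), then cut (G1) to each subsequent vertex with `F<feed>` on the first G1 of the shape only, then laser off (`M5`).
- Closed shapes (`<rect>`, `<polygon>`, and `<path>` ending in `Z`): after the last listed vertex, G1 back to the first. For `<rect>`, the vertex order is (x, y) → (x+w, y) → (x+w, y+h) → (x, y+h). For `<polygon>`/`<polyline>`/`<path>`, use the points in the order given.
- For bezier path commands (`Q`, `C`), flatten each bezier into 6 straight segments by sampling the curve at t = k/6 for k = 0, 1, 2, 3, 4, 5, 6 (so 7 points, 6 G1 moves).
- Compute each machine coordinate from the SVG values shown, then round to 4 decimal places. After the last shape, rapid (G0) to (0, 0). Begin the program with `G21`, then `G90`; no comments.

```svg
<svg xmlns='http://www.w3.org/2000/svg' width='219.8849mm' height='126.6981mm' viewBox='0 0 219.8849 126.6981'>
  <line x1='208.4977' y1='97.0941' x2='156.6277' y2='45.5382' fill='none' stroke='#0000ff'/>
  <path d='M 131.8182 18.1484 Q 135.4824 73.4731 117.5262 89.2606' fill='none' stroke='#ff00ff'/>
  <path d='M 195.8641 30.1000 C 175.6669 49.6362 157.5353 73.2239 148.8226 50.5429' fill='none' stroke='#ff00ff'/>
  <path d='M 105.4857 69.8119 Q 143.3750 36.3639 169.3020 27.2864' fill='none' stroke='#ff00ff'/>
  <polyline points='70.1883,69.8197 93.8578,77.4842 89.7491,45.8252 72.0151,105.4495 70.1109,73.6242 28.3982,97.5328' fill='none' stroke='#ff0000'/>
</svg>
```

G21
G90
G0 X208.4977 Y29.6040
M3 S850
G1 X156.6277 Y81.1599 F897
M5
G0 X131.8182 Y108.5497
M3 S602
G1 X132.4390 Y91.2064 F1885
G1 X131.8587 Y76.0596
G1 X130.0773 Y63.1093
G1 X127.0947 Y52.3555
G1 X122.9110 Y43.7983
G1 X117.5262 Y37.4375
M5
G0 X195.8641 Y96.5981
M3 S602
G1 X185.9717 Y86.7253 F1885
G1 X176.6278 Y77.5751
G1 X168.0367 Y70.5452
G1 X160.4026 Y67.0334
G1 X153.9298 Y68.4375
G1 X148.8226 Y76.1552
M5
G0 X105.4857 Y56.8862
M3 S602
G1 X117.7832 Y67.3586 F1885
G1 X129.4161 Y76.4770
G1 X140.3844 Y84.2416
G1 X150.6882 Y90.6522
G1 X160.3274 Y95.7089
G1 X169.3020 Y99.4117
M5
G0 X70.1883 Y56.8784
M3 S271
G1 X93.8578 Y49.2139 F3782
G1 X89.7491 Y80.8729
G1 X72.0151 Y21.2486
G1 X70.1109 Y53.0739
G1 X28.3982 Y29.1653
M5
G0 X0.0000 Y0.0000

Since the viewBox matches the mm dimensions, user units are millimetres directly. The only transform is the Y-flip y_m = 126.6981 − y_svg.

Shape 1 is a line segment drawn with `<line>`. Its stroke #0000ff means cut at S850, F897. After flipping Y the toolpath is (208.4977,29.6040) → (156.6277,81.1599).

Shape 2 is a quadratic bezier drawn with `<path>`. Its stroke #ff00ff means score at S602, F1885. After flipping Y the toolpath is (131.8182,108.5497) → (132.4390,91.2064) → (131.8587,76.0596) → (130.0773,63.1093) → (127.0947,52.3555) → (122.9110,43.7983) → (117.5262,37.4375).

Shape 3 is a cubic bezier drawn with `<path>`. Its stroke #ff00ff means score at S602, F1885. After flipping Y the toolpath is (195.8641,96.5981) → (185.9717,86.7253) → (176.6278,77.5751) → (168.0367,70.5452) → (160.4026,67.0334) → (153.9298,68.4375) → (148.8226,76.1552).

Shape 4 is a quadratic bezier drawn with `<path>`. Its stroke #ff00ff means score at S602, F1885. After flipping Y the toolpath is (105.4857,56.8862) → (117.7832,67.3586) → (129.4161,76.4770) → (140.3844,84.2416) → (150.6882,90.6522) → (160.3274,95.7089) → (169.3020,99.4117).

Shape 5 is a open polyline drawn with `<polyline>`. Its stroke #ff0000 means engrave at S271, F3782. After flipping Y the toolpath is (70.1883,56.8784) → (93.8578,49.2139) → (89.7491,80.8729) → (72.0151,21.2486) → (70.1109,53.0739) → (28.3982,29.1653).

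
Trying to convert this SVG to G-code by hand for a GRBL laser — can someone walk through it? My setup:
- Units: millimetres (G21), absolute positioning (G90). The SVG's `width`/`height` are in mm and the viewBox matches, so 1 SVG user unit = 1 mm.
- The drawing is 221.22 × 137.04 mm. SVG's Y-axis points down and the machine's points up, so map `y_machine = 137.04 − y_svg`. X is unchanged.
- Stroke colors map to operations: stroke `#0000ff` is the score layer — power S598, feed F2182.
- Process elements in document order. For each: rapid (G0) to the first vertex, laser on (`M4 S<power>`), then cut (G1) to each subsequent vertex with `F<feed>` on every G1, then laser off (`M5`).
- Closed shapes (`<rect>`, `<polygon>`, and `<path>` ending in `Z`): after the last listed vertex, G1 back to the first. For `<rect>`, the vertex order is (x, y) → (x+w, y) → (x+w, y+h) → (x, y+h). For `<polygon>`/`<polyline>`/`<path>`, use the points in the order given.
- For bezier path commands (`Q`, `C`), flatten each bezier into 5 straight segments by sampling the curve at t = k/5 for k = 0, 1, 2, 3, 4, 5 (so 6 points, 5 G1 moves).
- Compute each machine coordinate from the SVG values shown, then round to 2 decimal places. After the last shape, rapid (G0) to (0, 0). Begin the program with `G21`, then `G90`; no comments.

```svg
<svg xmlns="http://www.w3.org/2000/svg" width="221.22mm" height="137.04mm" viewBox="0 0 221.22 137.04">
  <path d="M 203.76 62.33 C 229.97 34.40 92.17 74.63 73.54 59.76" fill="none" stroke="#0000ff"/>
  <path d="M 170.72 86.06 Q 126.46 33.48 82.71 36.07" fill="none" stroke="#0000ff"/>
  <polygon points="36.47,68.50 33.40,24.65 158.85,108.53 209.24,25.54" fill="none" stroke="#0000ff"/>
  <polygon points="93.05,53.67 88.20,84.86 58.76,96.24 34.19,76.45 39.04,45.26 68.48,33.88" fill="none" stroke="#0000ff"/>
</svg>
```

1 u = 1 mm; y_m = 137.04 − y.

[1] `<path>` cubic bezier, #0000ff→score S598 F2182: (203.76,74.71) → (202.07,84.27) → (174.61,83.40) → (134.97,78.00) → (96.75,73.98) → (73.54,77.28)

[2] `<path>` quadratic bezier, #0000ff→score S598 F2182: (170.72,50.98) → (153.04,69.81) → (135.39,84.22) → (117.79,94.21) → (100.23,99.80) → (82.71,100.97)

[3] `<polygon>` closed polygon, #0000ff→score S598 F2182: (36.47,68.54) → (33.40,112.39) → (158.85,28.51) → (209.24,111.50) → (36.47,68.54) (closed)

[4] `<polygon>` regular polygon, #0000ff→score S598 F2182: (93.05,83.37) → (88.20,52.18) → (58.76,40.80) → (34.19,60.59) → (39.04,91.78) → (68.48,103.16) → (93.05,83.37) (closed)

G21
G90
G0 X203.76 Y74.71
M4 S598
G1 X202.07 Y84.27 F2182
G1 X174.61 Y83.40 F2182
G1 X134.97 Y78.00 F2182
G1 X96.75 Y73.98 F2182
G1 X73.54 Y77.28 F2182
M5
G0 X170.72 Y50.98
M4 S598
G1 X153.04 Y69.81 F2182
G1 X135.39 Y84.22 F2182
G1 X117.79 Y94.21 F2182
G1 X100.23 Y99.80 F2182
G1 X82.71 Y100.97 F2182
M5
G0 X36.47 Y68.54
M4 S598
G1 X33.40 Y112.39 F2182
G1 X158.85 Y28.51 F2182
G1 X209.24 Y111.50 F2182
G1 X36.47 Y68.54 F2182
M5
G0 X93.05 Y83.37
M4 S598
G1 X88.20 Y52.18 F2182
G1 X58.76 Y40.80 F2182
G1 X34.19 Y60.59 F2182
G1 X39.04 Y91.78 F2182
G1 X68.48 Y103.16 F2182
G1 X93.05 Y83.37 F2182
M5
G0 X0.00 Y0.00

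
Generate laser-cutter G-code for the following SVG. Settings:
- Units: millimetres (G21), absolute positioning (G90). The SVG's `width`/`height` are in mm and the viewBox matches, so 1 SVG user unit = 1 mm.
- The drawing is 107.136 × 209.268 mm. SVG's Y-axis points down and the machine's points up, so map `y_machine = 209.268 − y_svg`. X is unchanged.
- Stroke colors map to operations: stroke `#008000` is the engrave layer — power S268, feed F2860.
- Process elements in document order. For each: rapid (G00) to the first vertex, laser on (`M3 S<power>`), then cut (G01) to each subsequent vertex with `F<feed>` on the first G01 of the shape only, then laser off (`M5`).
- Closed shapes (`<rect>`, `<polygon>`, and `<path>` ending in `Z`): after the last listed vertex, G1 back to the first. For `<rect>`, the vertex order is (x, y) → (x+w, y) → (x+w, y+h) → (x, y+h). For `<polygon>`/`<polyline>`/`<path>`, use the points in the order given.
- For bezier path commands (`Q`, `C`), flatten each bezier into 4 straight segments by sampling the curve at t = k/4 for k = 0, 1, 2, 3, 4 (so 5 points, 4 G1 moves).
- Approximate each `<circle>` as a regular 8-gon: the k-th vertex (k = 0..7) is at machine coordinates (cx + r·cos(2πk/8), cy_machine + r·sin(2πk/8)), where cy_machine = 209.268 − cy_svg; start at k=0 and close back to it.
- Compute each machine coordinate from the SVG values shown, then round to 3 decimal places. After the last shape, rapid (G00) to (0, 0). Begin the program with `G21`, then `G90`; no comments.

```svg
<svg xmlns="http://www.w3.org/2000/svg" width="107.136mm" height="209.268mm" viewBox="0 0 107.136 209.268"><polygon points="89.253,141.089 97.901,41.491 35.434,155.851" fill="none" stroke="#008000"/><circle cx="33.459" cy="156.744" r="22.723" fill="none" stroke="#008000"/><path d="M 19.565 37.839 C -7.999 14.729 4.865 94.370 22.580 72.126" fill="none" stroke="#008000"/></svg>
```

G21
G90
G00 X89.253 Y68.179
M3 S268
G01 X97.901 Y167.777 F2860
G01 X35.434 Y53.417
G01 X89.253 Y68.179
M5
G00 X56.182 Y52.524
M3 S268
G01 X49.527 Y68.592 F2860
G01 X33.459 Y75.247
G01 X17.391 Y68.592
G01 X10.736 Y52.524
G01 X17.391 Y36.456
G01 X33.459 Y29.801
G01 X49.527 Y36.456
G01 X56.182 Y52.524
M5
G00 X19.565 Y171.429
M3 S268
G01 X5.916 Y172.693 F2860
G01 X4.093 Y154.610
G01 X10.759 Y136.365
G01 X22.580 Y137.142
M5
G00 X0.000 Y0.000

1 u = 1 mm; y_m = 209.268 − y.

[1] `<polygon>` closed polygon, #008000→engrave S268 F2860: (89.253,68.179) → (97.901,167.777) → (35.434,53.417) → (89.253,68.179) (closed)

[2] `<circle>` circle, #008000→engrave S268 F2860: (56.182,52.524) → (49.527,68.592) → (33.459,75.247) → (17.391,68.592) → (10.736,52.524) → (17.391,36.456) → (33.459,29.801) → (49.527,36.456) → (56.182,52.524) (closed)

[3] `<path>` cubic bezier, #008000→engrave S268 F2860: (19.565,171.429) → (5.916,172.693) → (4.093,154.610) → (10.759,136.365) → (22.580,137.142)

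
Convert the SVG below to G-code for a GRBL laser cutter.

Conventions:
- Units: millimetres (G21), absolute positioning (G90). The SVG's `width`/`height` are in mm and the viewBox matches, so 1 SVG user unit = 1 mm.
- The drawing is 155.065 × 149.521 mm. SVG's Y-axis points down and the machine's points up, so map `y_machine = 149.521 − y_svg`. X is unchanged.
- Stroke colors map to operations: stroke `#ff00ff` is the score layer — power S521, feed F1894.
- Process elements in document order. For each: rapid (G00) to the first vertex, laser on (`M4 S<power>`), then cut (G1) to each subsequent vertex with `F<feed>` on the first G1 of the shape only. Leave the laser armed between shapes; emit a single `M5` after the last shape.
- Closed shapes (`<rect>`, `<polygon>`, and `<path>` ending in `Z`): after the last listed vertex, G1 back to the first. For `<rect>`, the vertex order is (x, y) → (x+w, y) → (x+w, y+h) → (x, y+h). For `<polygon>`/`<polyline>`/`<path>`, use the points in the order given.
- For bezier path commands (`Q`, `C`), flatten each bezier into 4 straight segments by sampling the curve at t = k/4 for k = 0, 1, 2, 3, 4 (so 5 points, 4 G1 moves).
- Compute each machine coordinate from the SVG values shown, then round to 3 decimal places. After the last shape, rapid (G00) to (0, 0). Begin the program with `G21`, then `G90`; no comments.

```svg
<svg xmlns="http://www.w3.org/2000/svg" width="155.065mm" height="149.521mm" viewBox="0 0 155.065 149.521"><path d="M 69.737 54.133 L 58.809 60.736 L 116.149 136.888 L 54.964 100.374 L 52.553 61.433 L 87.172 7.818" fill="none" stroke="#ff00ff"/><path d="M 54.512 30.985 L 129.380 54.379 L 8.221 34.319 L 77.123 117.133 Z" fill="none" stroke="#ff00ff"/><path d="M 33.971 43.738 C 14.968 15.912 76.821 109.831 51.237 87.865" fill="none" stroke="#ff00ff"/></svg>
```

G21
G90
G00 X69.737 Y95.388
M4 S521
G1 X58.809 Y88.785 F1894
G1 X116.149 Y12.633
G1 X54.964 Y49.147
G1 X52.553 Y88.088
G1 X87.172 Y141.703
G00 X54.512 Y118.536
M4 S521
G1 X129.380 Y95.142 F1894
G1 X8.221 Y115.202
G1 X77.123 Y32.388
G1 X54.512 Y118.536
G00 X33.971 Y105.783
M4 S521
G1 X32.250 Y107.538 F1894
G1 X45.072 Y85.917
G1 X56.660 Y63.197
G1 X51.237 Y61.656
M5
G00 X0.000 Y0.000

1 u = 1 mm; y_m = 149.521 − y.

[1] `<path>` open polyline, #ff00ff→score S521 F1894: (69.737,95.388) → (58.809,88.785) → (116.149,12.633) → (54.964,49.147) → (52.553,88.088) → (87.172,141.703)

[2] `<path>` closed polygon, #ff00ff→score S521 F1894: (54.512,118.536) → (129.380,95.142) → (8.221,115.202) → (77.123,32.388) → (54.512,118.536) (closed)

[3] `<path>` cubic bezier, #ff00ff→score S521 F1894: (33.971,105.783) → (32.250,107.538) → (45.072,85.917) → (56.660,63.197) → (51.237,61.656)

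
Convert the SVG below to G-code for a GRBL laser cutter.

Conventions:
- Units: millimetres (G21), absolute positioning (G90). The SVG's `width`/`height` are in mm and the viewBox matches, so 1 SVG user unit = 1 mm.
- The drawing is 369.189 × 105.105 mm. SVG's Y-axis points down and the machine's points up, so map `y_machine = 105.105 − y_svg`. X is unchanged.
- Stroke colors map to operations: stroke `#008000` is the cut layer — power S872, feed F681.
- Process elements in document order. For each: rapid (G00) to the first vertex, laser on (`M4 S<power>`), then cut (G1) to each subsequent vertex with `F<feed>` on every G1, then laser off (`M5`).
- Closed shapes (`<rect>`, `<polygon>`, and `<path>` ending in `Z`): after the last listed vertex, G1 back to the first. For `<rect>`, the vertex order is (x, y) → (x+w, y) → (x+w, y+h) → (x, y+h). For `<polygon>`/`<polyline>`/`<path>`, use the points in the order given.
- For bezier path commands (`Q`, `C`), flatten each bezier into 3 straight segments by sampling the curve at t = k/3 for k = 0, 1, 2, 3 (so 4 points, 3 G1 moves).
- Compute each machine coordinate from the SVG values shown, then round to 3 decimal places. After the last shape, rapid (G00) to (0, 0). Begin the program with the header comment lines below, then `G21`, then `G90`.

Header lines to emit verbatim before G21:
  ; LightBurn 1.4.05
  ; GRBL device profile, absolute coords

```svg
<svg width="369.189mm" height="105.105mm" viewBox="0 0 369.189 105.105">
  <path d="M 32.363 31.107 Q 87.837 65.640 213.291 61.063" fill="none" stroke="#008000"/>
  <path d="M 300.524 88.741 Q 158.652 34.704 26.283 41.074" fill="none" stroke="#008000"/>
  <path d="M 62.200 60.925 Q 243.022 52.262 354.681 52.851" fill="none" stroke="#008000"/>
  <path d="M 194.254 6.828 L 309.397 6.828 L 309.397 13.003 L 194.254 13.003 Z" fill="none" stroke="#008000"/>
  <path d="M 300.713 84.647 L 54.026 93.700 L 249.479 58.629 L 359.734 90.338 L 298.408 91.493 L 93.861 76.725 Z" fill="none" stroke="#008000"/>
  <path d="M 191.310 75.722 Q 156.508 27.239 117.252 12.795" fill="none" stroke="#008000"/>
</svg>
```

Since the viewBox matches the mm dimensions, user units are millimetres directly. The only transform is the Y-flip y_m = 105.105 − y_svg.

Shape 1 is a quadratic bezier drawn with `<path>`. Its stroke #008000 means cut at S872, F681. After flipping Y the toolpath is (32.363,73.998) → (77.121,55.322) → (137.431,45.336) → (213.291,44.042).

Shape 2 is a quadratic bezier drawn with `<path>`. Its stroke #008000 means cut at S872, F681. After flipping Y the toolpath is (300.524,16.364) → (206.999,45.677) → (115.585,61.566) → (26.283,64.031).

Shape 3 is a quadratic bezier drawn with `<path>`. Its stroke #008000 means cut at S872, F681. After flipping Y the toolpath is (62.200,44.180) → (175.063,48.927) → (272.557,51.619) → (354.681,52.254).

Shape 4 is a rectangle drawn with `<path>`. Its stroke #008000 means cut at S872, F681. After flipping Y the toolpath is (194.254,98.277) → (309.397,98.277) → (309.397,92.102) → (194.254,92.102) → (194.254,98.277), returning to the start.

Shape 5 is a closed polygon drawn with `<path>`. Its stroke #008000 means cut at S872, F681. After flipping Y the toolpath is (300.713,20.458) → (54.026,11.405) → (249.479,46.476) → (359.734,14.767) → (298.408,13.612) → (93.861,28.380) → (300.713,20.458), returning to the start.

Shape 6 is a quadratic bezier drawn with `<path>`. Its stroke #008000 means cut at S872, F681. After flipping Y the toolpath is (191.310,29.383) → (167.614,57.923) → (142.928,78.899) → (117.252,92.310).

; LightBurn 1.4.05
; GRBL device profile, absolute coords
G21
G90
G00 X32.363 Y73.998
M4 S872
G1 X77.121 Y55.322 F681
G1 X137.431 Y45.336 F681
G1 X213.291 Y44.042 F681
M5
G00 X300.524 Y16.364
M4 S872
G1 X206.999 Y45.677 F681
G1 X115.585 Y61.566 F681
G1 X26.283 Y64.031 F681
M5
G00 X62.200 Y44.180
M4 S872
G1 X175.063 Y48.927 F681
G1 X272.557 Y51.619 F681
G1 X354.681 Y52.254 F681
M5
G00 X194.254 Y98.277
M4 S872
G1 X309.397 Y98.277 F681
G1 X309.397 Y92.102 F681
G1 X194.254 Y92.102 F681
G1 X194.254 Y98.277 F681
M5
G00 X300.713 Y20.458
M4 S872
G1 X54.026 Y11.405 F681
G1 X249.479 Y46.476 F681
G1 X359.734 Y14.767 F681
G1 X298.408 Y13.612 F681
G1 X93.861 Y28.380 F681
G1 X300.713 Y20.458 F681
M5
G00 X191.310 Y29.383
M4 S872
G1 X167.614 Y57.923 F681
G1 X142.928 Y78.899 F681
G1 X117.252 Y92.310 F681
M5
G00 X0.000 Y0.000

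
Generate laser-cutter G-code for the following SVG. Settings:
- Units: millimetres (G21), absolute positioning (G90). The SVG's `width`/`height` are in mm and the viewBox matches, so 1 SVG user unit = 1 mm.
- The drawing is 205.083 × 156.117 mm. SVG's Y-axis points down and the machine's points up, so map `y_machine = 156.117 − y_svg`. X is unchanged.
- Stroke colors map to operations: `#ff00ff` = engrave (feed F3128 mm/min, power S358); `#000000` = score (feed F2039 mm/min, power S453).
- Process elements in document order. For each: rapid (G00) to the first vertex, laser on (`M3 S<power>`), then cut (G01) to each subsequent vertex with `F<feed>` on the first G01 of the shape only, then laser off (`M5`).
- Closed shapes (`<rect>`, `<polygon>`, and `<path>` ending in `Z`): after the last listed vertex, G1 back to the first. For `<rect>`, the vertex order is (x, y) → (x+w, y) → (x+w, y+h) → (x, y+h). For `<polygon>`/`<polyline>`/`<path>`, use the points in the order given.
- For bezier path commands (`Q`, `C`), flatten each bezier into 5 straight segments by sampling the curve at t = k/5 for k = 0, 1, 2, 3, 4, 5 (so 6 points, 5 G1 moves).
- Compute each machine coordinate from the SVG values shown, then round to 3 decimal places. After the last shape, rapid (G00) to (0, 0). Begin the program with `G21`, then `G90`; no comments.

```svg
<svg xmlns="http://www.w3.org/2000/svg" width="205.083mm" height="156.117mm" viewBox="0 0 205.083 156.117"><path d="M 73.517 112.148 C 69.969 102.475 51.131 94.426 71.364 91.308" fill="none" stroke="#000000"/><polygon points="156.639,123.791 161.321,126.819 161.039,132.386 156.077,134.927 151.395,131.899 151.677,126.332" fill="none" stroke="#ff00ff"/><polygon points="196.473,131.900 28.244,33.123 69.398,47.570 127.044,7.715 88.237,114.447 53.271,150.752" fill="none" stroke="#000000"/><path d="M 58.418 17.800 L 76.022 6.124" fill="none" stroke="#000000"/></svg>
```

viewBox `0 0 205.083 156.117` with mm width/height → 1 unit = 1 mm. Flip: y_m = 156.117 − y_svg.

**Shape 1** — `<path>` cubic bezier, stroke `#000000` → score (S453, F2039). Control points (SVG): P0=(73.517,112.148), P1=(69.969,102.475), P2=(51.131,94.426), P3=(71.364,91.308); sampled at t=k/5. Machine vertices: (73.517,43.969) → (69.988,49.551) → (65.399,54.585) → (62.359,58.912) → (63.478,62.373) → (71.364,64.809). Open path.

**Shape 2** — `<polygon>` regular polygon, stroke `#ff00ff` → engrave (S358, F3128). Machine vertices: (156.639,32.326) → (161.321,29.298) → (161.039,23.731) → (156.077,21.190) → (151.395,24.218) → (151.677,29.785) → (156.639,32.326). Closed: final G1 returns to the first vertex.

**Shape 3** — `<polygon>` closed polygon, stroke `#000000` → score (S453, F2039). Machine vertices: (196.473,24.217) → (28.244,122.994) → (69.398,108.547) → (127.044,148.402) → (88.237,41.670) → (53.271,5.365) → (196.473,24.217). Closed: final G1 returns to the first vertex.

**Shape 4** — `<path>` line segment, stroke `#000000` → score (S453, F2039). Machine vertices: (58.418,138.317) → (76.022,149.993). Open path.

G21
G90
G00 X73.517 Y43.969
M3 S453
G01 X69.988 Y49.551 F2039
G01 X65.399 Y54.585
G01 X62.359 Y58.912
G01 X63.478 Y62.373
G01 X71.364 Y64.809
M5
G00 X156.639 Y32.326
M3 S358
G01 X161.321 Y29.298 F3128
G01 X161.039 Y23.731
G01 X156.077 Y21.190
G01 X151.395 Y24.218
G01 X151.677 Y29.785
G01 X156.639 Y32.326
M5
G00 X196.473 Y24.217
M3 S453
G01 X28.244 Y122.994 F2039
G01 X69.398 Y108.547
G01 X127.044 Y148.402
G01 X88.237 Y41.670
G01 X53.271 Y5.365
G01 X196.473 Y24.217
M5
G00 X58.418 Y138.317
M3 S453
G01 X76.022 Y149.993 F2039
M5
G00 X0.000 Y0.000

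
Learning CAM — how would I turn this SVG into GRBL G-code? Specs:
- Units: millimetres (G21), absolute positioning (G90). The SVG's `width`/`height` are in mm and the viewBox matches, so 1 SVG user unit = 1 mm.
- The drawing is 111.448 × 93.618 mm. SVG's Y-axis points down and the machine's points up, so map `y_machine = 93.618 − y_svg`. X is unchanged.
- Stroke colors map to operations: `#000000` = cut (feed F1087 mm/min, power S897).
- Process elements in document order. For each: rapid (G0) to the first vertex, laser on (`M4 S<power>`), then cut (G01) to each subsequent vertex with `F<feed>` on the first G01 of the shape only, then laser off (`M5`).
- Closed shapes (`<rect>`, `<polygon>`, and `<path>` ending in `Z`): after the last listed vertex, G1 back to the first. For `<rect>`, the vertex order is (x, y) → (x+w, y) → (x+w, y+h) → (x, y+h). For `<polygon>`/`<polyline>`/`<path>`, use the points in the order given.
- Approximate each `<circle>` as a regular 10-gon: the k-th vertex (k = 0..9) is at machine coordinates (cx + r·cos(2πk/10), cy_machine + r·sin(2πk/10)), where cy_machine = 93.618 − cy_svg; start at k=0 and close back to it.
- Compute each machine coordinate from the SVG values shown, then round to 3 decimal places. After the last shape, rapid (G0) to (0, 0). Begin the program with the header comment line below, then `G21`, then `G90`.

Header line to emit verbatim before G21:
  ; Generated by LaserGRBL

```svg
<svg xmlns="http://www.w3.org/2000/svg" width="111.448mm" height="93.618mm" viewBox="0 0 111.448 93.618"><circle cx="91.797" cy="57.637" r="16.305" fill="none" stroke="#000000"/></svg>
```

; Generated by LaserGRBL
G21
G90
G0 X108.102 Y35.981
M4 S897
G01 X104.988 Y45.565 F1087
G01 X96.836 Y51.488
G01 X86.758 Y51.488
G01 X78.606 Y45.565
G01 X75.492 Y35.981
G01 X78.606 Y26.397
G01 X86.758 Y20.474
G01 X96.836 Y20.474
G01 X104.988 Y26.397
G01 X108.102 Y35.981
M5
G0 X0.000 Y0.000

Since the viewBox matches the mm dimensions, user units are millimetres directly. The only transform is the Y-flip y_m = 93.618 − y_svg.

Shape 1 is a circle drawn with `<circle>`. Its stroke #000000 means cut at S897, F1087. After flipping Y the toolpath is (108.102,35.981) → (104.988,45.565) → (96.836,51.488) → (86.758,51.488) → (78.606,45.565) → (75.492,35.981) → (78.606,26.397) → (86.758,20.474) → (96.836,20.474) → (104.988,26.397) → (108.102,35.981), returning to the start.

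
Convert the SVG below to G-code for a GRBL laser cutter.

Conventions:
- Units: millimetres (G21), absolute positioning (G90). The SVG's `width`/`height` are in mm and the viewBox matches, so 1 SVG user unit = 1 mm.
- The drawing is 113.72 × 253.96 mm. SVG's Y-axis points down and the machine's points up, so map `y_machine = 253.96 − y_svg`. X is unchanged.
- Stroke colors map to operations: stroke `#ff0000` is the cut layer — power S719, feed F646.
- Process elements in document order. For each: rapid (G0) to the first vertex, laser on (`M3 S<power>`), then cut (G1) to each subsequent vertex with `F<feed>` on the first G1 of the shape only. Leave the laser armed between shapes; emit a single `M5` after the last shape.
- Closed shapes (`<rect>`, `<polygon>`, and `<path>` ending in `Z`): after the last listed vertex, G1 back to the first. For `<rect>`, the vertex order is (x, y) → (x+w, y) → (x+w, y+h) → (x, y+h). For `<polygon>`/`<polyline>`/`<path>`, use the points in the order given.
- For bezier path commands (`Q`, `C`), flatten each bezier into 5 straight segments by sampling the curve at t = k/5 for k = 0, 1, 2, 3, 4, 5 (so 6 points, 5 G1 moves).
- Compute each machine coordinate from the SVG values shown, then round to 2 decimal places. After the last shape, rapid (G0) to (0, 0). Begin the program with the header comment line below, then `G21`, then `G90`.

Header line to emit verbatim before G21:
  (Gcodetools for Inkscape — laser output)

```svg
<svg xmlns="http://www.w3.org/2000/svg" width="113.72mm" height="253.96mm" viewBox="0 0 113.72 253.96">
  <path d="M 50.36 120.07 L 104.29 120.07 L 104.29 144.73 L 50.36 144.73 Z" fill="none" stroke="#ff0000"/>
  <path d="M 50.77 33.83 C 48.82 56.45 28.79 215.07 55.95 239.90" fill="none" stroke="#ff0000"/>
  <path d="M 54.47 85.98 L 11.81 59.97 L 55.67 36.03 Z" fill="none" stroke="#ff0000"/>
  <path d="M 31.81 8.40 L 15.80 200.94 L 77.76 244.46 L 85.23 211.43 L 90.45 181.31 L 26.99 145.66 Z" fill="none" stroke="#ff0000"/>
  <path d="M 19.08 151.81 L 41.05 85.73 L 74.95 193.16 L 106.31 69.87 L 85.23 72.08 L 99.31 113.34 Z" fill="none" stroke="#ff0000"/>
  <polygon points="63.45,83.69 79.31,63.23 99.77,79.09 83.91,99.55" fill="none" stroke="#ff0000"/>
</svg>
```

(Gcodetools for Inkscape — laser output)
G21
G90
G0 X50.36 Y133.89
M3 S719
G1 X104.29 Y133.89 F646
G1 X104.29 Y109.23
G1 X50.36 Y109.23
G1 X50.36 Y133.89
G0 X50.77 Y220.13
M3 S719
G1 X47.95 Y192.40 F646
G1 X43.93 Y144.97
G1 X41.83 Y90.81
G1 X44.79 Y42.85
G1 X55.95 Y14.06
G0 X54.47 Y167.98
M3 S719
G1 X11.81 Y193.99 F646
G1 X55.67 Y217.93
G1 X54.47 Y167.98
G0 X31.81 Y245.56
M3 S719
G1 X15.80 Y53.02 F646
G1 X77.76 Y9.50
G1 X85.23 Y42.53
G1 X90.45 Y72.65
G1 X26.99 Y108.30
G1 X31.81 Y245.56
G0 X19.08 Y102.15
M3 S719
G1 X41.05 Y168.23 F646
G1 X74.95 Y60.80
G1 X106.31 Y184.09
G1 X85.23 Y181.88
G1 X99.31 Y140.62
G1 X19.08 Y102.15
G0 X63.45 Y170.27
M3 S719
G1 X79.31 Y190.73 F646
G1 X99.77 Y174.87
G1 X83.91 Y154.41
G1 X63.45 Y170.27
M5
G0 X0.00 Y0.00

Since the viewBox matches the mm dimensions, user units are millimetres directly. The only transform is the Y-flip y_m = 253.96 − y_svg.

Shape 1 is a rectangle drawn with `<path>`. Its stroke #ff0000 means cut at S719, F646. After flipping Y the toolpath is (50.36,133.89) → (104.29,133.89) → (104.29,109.23) → (50.36,109.23) → (50.36,133.89), returning to the start.

Shape 2 is a cubic bezier drawn with `<path>`. Its stroke #ff0000 means cut at S719, F646. After flipping Y the toolpath is (50.77,220.13) → (47.95,192.40) → (43.93,144.97) → (41.83,90.81) → (44.79,42.85) → (55.95,14.06).

Shape 3 is a regular polygon drawn with `<path>`. Its stroke #ff0000 means cut at S719, F646. After flipping Y the toolpath is (54.47,167.98) → (11.81,193.99) → (55.67,217.93) → (54.47,167.98), returning to the start.

Shape 4 is a closed polygon drawn with `<path>`. Its stroke #ff0000 means cut at S719, F646. After flipping Y the toolpath is (31.81,245.56) → (15.80,53.02) → (77.76,9.50) → (85.23,42.53) → (90.45,72.65) → (26.99,108.30) → (31.81,245.56), returning to the start.

Shape 5 is a closed polygon drawn with `<path>`. Its stroke #ff0000 means cut at S719, F646. After flipping Y the toolpath is (19.08,102.15) → (41.05,168.23) → (74.95,60.80) → (106.31,184.09) → (85.23,181.88) → (99.31,140.62) → (19.08,102.15), returning to the start.

Shape 6 is a regular polygon drawn with `<polygon>`. Its stroke #ff0000 means cut at S719, F646. After flipping Y the toolpath is (63.45,170.27) → (79.31,190.73) → (99.77,174.87) → (83.91,154.41) → (63.45,170.27), returning to the start.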